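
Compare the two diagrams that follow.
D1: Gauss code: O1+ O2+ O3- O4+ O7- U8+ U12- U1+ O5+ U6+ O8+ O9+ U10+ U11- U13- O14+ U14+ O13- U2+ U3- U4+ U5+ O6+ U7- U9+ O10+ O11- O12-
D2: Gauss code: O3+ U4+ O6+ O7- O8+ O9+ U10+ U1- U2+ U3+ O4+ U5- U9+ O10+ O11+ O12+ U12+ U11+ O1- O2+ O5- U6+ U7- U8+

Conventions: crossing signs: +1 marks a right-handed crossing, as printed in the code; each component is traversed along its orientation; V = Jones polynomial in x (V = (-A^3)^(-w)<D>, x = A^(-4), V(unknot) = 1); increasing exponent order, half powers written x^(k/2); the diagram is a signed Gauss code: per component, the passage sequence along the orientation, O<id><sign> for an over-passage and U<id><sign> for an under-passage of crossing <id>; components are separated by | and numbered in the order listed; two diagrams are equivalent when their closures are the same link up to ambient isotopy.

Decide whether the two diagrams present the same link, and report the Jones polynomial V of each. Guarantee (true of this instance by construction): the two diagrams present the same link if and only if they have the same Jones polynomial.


equivalent: yes
V(D1) = x - x^2 + 2x^3 - x^4 + x^5 - x^6  (w +4, c 14, <D> = -A^-12 + A^-8 - A^-4 + 2 - A^4 + A^8)
V(D2) = x - x^2 + 2x^3 - x^4 + x^5 - x^6  [12 crossings, <D> = -A^-6 + A^-2 - A^2 + 2A^6 - A^10 + A^14, w = +6]
key observation: all 2 diagrams share one V(x), hence one class


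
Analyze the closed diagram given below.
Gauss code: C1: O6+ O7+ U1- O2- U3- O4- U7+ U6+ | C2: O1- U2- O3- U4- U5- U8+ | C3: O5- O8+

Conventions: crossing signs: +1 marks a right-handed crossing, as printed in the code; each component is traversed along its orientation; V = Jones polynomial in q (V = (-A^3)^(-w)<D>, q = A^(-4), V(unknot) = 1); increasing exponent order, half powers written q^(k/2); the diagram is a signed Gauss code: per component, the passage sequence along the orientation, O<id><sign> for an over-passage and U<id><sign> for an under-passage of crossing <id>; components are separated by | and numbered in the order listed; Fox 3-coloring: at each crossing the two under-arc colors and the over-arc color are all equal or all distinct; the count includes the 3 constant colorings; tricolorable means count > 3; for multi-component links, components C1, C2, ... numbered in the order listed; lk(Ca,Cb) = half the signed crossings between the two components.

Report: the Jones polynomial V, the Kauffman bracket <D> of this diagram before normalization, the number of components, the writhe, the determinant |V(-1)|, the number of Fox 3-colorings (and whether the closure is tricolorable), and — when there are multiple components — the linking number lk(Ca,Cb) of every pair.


Jones polynomial: V(q) = q^-6 + q^-3 + q^-2 + q^-1
<D> = A^-2 + A^2 + A^6 + A^18; writhe -2
components 3, writhe -2 (8 crossings)
linking number lk(C1,C2) = -2
lk(C1,C3): 0
lk(C2,C3) = 0
3-colorings: 9 of 3^9, det 0 — tricolorable
note: span 5 respects span(V) <= c + mu - 1 = 10 for this 3-component diagram


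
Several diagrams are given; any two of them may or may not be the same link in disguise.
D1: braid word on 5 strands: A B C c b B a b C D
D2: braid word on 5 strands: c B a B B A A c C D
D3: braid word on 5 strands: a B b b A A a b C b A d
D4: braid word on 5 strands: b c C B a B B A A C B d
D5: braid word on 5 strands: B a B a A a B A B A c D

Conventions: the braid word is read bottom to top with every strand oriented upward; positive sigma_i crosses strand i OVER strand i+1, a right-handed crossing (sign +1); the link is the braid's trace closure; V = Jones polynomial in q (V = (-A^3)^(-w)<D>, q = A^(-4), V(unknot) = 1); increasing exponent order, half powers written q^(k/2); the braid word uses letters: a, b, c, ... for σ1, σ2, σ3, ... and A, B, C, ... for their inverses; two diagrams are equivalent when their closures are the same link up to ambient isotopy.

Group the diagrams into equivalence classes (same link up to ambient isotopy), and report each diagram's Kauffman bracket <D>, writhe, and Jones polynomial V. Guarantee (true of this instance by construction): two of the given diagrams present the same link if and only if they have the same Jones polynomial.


grouping into links: {D1} | {D2, D4, D5} | {D3}
V(D1) = 1  (w -2, c 10, <D> = A^-6)
D2 (bracket A^-8 - A^-4 + 2 - A^4 + A^8 - A^12; 10 crossings at w = -4): V = -q^-6 + q^-5 - q^-4 + 2q^-3 - q^-2 + q^-1
V(D3) = q + q^3 - q^4  (w +2, c 12, <D> = -A^-10 + A^-6 + A^2)
D4 (bracket A^-8 - A^-4 + 2 - A^4 + A^8 - A^12; 12 crossings at w = -4): V = -q^-6 + q^-5 - q^-4 + 2q^-3 - q^-2 + q^-1
V(D5) = -q^-6 + q^-5 - q^-4 + 2q^-3 - q^-2 + q^-1  (w -4, c 12, <D> = A^-8 - A^-4 + 2 - A^4 + A^8 - A^12)
why: 3 classes among 5 diagrams; unequal V(q) rules out equality


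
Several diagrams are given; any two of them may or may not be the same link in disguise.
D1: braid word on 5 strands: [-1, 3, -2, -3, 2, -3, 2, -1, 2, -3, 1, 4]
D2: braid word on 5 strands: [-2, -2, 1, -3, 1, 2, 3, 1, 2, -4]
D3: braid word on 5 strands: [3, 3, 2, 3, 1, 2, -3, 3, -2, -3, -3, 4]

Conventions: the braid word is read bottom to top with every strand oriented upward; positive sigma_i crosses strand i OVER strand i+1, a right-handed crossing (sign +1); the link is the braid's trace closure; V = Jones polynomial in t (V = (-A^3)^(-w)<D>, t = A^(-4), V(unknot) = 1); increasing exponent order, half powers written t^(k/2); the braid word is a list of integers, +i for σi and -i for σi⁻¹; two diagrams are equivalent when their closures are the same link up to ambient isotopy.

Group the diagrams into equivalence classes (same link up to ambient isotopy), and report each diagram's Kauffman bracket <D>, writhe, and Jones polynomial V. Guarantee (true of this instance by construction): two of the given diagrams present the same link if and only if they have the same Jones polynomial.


classes: {D1} | {D2} | {D3}
V(D1) = t^-2 - t^-1 + 1 - t + t^2  [12 crossings, <D> = A^-8 - A^-4 + 1 - A^4 + A^8, w = 0]
D2 (bracket -A^-10 + A^-6 + A^2; 10 crossings at w = +2): V = t + t^3 - t^4
V(D3) = 1  (w +4, c 12, <D> = A^12)
insight: V(t) takes 3 values over 3 diagrams, fixing the grouping


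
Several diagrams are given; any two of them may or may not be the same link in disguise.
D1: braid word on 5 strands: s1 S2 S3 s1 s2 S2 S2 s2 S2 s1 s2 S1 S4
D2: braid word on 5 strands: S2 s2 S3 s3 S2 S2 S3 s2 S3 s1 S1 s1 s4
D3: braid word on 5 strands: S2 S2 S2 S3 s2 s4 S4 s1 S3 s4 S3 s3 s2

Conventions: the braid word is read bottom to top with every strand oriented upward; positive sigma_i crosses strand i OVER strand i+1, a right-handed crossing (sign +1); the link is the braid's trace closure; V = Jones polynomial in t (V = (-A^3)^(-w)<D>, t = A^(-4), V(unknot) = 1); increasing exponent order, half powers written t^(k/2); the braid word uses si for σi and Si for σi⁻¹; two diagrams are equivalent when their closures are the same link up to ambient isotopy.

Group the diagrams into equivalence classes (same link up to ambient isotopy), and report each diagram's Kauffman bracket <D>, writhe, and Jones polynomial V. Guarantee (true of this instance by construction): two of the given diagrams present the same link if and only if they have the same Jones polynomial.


classes: {D1} | {D2, D3}
V(D1) = -t^(1/2) - t^(5/2)  [13 crossings, <D> = A^-13 + A^-5, w = -1]
D2 (bracket A^-1 - A^3 + A^7 + A^15; 13 crossings at w = -1): V = -t^(-9/2) - t^(-5/2) + t^(-3/2) - t^(-1/2)
D3 (bracket A^-1 - A^3 + A^7 + A^15; 13 crossings at w = -1): V = -t^(-9/2) - t^(-5/2) + t^(-3/2) - t^(-1/2)
note: V(t) takes 2 values over 3 diagrams, fixing the grouping


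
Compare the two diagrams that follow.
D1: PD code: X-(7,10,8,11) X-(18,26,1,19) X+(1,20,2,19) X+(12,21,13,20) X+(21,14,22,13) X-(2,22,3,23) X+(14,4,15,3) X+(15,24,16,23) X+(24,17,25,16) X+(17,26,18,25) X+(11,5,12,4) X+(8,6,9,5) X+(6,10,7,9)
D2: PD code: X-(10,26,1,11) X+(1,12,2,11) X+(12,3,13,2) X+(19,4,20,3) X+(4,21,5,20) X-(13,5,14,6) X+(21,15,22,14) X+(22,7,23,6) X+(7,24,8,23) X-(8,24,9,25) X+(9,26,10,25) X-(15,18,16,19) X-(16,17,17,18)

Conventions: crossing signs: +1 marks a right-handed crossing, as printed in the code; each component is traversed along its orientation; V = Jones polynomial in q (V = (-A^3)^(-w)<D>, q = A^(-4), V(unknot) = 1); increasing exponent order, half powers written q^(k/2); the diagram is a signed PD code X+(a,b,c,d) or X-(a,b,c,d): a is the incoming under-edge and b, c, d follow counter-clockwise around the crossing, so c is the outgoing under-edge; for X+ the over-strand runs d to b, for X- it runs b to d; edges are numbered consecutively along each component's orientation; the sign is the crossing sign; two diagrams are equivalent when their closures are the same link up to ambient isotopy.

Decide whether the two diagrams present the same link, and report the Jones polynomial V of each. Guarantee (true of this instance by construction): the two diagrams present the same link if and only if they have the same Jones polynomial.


same link: yes
V(D1) = -q^(3/2) + q^(5/2) - 3q^(7/2) + 2q^(9/2) - 2q^(11/2) + 2q^(13/2) - q^(15/2)  [13 crossings, <D> = A^-9 - 2A^-5 + 2A^-1 - 2A^3 + 3A^7 - A^11 + A^15, w = +7]
V(D2) = -q^(3/2) + q^(5/2) - 3q^(7/2) + 2q^(9/2) - 2q^(11/2) + 2q^(13/2) - q^(15/2)  (w +3, c 13, <D> = A^-21 - 2A^-17 + 2A^-13 - 2A^-9 + 3A^-5 - A^-1 + A^3)
note: all 2 diagrams share one V(q), hence one class


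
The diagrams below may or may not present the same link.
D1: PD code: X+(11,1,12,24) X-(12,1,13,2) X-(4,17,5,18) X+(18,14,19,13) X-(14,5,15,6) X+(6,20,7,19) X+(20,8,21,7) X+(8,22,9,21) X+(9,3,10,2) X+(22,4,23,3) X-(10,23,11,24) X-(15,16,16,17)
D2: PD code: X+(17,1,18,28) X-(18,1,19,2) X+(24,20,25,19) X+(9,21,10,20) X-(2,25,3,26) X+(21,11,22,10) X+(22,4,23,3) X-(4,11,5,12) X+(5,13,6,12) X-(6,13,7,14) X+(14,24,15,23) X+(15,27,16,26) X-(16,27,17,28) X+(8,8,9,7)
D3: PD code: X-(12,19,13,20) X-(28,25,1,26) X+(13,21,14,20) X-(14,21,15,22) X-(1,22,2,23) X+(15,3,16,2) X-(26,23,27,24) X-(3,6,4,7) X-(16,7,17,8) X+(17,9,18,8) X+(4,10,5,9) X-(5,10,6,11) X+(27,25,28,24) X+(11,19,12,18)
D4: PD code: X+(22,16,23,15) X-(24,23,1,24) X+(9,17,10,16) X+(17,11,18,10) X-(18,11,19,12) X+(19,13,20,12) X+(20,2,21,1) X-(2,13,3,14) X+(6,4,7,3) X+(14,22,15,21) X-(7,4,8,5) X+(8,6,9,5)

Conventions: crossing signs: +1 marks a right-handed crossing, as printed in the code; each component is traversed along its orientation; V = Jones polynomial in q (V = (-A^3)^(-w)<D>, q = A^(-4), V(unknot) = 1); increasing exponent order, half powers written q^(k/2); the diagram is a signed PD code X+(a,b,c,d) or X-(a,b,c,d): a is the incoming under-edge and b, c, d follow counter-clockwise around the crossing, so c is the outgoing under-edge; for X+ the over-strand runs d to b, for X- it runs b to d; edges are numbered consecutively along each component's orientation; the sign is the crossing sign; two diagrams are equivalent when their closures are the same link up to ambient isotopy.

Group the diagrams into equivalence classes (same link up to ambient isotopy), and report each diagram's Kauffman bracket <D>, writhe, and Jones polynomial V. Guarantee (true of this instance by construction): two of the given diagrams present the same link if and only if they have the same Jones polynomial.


grouping into links: {D1} | {D2, D4} | {D3}
V(D1) = q^-1 - 1 + 2q - 2q^2 + 2q^3 - 2q^4 + q^5  (w +2, c 12, <D> = A^-14 - 2A^-10 + 2A^-6 - 2A^-2 + 2A^2 - A^6 + A^10)
V(D2) = q - q^2 + 2q^3 - q^4 + q^5 - q^6  [14 crossings, <D> = -A^-12 + A^-8 - A^-4 + 2 - A^4 + A^8, w = +4]
V(D3) = 1  [14 crossings, <D> = A^-6, w = -2]
D4 (bracket -A^-12 + A^-8 - A^-4 + 2 - A^4 + A^8; 12 crossings at w = +4): V = q - q^2 + 2q^3 - q^4 + q^5 - q^6
key observation: comparing 4 Jones polynomials yields 3 groups


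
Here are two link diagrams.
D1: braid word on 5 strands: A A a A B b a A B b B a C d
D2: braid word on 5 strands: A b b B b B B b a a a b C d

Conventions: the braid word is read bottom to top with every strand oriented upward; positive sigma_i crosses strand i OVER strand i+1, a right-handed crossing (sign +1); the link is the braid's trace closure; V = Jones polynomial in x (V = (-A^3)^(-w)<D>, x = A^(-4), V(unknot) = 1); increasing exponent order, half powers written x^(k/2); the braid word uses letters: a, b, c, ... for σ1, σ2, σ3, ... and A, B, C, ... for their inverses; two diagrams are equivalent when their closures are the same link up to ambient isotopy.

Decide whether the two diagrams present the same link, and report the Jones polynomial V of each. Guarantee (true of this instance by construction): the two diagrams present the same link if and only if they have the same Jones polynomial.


equivalent: no
V(D1) = 1  (w -2, c 14, <D> = A^-6)
V(D2) = x - x^2 + 2x^3 - x^4 + x^5 - x^6  (w +4, c 14, <D> = -A^-12 + A^-8 - A^-4 + 2 - A^4 + A^8)
why: comparing 2 Jones polynomials yields 2 groups


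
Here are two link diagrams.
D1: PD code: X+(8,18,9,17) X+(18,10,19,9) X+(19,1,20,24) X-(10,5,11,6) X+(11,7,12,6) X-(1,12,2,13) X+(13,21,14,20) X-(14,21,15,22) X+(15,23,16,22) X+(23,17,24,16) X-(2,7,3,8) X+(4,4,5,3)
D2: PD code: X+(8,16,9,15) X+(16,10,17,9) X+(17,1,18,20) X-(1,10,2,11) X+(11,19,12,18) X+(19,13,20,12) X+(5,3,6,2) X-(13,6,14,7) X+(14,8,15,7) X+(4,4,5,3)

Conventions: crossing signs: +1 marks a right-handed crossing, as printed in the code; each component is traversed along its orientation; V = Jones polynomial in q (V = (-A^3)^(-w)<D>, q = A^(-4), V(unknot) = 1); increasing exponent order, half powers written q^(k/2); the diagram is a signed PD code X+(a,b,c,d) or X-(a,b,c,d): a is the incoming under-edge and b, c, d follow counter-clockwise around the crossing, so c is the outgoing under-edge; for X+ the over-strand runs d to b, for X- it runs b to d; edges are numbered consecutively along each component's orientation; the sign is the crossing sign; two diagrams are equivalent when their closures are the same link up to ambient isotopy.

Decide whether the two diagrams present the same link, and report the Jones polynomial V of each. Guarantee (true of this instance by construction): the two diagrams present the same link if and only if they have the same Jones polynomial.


same link: yes
V(D1) = q - q^2 + 2q^3 - q^4 + q^5 - q^6  [12 crossings, <D> = -A^-12 + A^-8 - A^-4 + 2 - A^4 + A^8, w = +4]
V(D2) = q - q^2 + 2q^3 - q^4 + q^5 - q^6  [10 crossings, <D> = -A^-6 + A^-2 - A^2 + 2A^6 - A^10 + A^14, w = +6]
insight: Reidemeister moves carry D1 (12 crossings) to D2 (10)


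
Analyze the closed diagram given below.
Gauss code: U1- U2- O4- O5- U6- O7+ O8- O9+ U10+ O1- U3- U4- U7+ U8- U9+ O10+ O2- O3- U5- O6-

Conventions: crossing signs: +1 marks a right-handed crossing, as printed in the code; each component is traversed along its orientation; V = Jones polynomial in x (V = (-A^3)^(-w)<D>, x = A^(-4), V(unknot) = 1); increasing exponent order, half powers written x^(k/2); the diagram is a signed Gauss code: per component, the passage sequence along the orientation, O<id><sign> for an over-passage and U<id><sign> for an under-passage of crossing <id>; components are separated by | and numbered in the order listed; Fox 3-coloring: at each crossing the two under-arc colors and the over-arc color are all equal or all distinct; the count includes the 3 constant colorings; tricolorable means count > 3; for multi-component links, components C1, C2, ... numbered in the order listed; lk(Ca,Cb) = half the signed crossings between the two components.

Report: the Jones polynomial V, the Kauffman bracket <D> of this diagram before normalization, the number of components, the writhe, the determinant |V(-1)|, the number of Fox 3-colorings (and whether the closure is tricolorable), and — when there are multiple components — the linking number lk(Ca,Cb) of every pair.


V = -x^-6 + x^-5 - x^-4 + 2x^-3 - x^-2 + x^-1
<D> = A^-8 - A^-4 + 2 - A^4 + A^8 - A^12 (w = -4)
1 component over 10 crossings, w = -4
3 Fox colorings among 3^10, |V(-1)| = 7: not tricolorable
why: the span of V is 5, forcing >= 5 crossings in any diagram


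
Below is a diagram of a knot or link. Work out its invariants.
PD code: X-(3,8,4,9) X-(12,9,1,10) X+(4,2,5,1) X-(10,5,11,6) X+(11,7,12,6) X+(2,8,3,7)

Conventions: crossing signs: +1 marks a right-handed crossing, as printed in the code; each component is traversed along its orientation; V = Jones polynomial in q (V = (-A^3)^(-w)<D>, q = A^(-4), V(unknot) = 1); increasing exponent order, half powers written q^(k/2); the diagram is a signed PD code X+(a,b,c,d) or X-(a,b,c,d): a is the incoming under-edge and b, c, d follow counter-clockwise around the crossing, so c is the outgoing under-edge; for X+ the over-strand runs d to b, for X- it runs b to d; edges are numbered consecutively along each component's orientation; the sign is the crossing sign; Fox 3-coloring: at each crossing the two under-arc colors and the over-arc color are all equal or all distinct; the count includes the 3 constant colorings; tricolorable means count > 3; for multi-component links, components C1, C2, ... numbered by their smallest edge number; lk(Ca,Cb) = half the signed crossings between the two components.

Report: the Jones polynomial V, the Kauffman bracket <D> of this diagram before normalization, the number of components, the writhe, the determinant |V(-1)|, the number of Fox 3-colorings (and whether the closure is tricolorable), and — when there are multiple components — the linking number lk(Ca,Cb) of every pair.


Jones polynomial: V(q) = 1
<D> = 1; writhe 0
components 1, writhe 0 (6 crossings)
3-colorings: 3 of 3^6, det 1 — not tricolorable
note: w = 0 (over 6 crossings) is diagram-only; (-A^3)^(0) removes it from V


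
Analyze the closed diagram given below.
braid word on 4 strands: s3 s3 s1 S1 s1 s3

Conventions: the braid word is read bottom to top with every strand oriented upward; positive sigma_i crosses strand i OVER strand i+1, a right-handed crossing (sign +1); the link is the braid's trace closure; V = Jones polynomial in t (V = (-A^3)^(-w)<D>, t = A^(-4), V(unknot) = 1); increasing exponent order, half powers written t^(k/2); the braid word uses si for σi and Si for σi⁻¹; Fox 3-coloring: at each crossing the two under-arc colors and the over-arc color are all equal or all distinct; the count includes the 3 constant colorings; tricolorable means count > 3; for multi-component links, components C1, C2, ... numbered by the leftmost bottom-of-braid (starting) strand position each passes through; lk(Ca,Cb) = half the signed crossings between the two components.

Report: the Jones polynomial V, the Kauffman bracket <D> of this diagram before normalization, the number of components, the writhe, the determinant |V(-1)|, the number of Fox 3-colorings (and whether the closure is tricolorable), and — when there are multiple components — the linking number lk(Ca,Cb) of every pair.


V(t) = -t^(1/2) - t^(3/2) - t^(5/2) + t^(9/2)
bracket: A^-6 - A^2 - A^6 - A^10, w = +4
2 components, writhe +4, over 6 crossings
lk(C1,C2) = 0
det 0, colorings 27 of 3^6 — tricolorable
observation: free reduction leaves σ3 σ3 σ1 σ3 of the original 6 letters


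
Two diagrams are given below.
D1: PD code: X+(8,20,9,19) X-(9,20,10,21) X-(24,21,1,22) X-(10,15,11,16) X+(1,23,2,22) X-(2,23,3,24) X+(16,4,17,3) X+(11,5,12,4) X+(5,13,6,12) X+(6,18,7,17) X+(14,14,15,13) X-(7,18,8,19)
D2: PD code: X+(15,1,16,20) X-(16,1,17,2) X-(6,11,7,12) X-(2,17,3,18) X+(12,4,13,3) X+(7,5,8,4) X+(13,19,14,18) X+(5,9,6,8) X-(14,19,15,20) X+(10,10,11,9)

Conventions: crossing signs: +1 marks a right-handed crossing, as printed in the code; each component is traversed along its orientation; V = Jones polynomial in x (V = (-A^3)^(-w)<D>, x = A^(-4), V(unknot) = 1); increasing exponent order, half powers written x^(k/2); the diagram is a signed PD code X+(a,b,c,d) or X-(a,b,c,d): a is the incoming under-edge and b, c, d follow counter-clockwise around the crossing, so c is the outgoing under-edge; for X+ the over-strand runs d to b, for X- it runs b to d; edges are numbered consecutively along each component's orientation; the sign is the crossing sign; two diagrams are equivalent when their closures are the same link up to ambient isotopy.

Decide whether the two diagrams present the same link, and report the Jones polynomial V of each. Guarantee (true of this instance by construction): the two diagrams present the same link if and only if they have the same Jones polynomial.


equivalent: yes
D1 (bracket A^6; 12 crossings at w = +2): V = 1
D2 (bracket A^6; 10 crossings at w = +2): V = 1
key observation: one V(x) for all 2 diagrams — one class (guaranteed)


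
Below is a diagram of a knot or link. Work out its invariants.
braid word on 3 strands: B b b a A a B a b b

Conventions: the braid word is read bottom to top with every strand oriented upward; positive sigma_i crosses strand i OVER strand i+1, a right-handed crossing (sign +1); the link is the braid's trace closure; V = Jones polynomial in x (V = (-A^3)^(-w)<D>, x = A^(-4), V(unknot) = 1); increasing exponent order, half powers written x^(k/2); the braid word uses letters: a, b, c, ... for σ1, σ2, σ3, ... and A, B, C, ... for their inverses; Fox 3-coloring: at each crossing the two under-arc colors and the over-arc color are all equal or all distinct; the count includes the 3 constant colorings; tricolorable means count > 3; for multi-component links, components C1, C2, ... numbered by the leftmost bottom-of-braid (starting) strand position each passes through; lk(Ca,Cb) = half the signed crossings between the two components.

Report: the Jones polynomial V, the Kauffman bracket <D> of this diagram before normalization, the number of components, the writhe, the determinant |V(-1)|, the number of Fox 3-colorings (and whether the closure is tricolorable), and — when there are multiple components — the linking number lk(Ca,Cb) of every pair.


Jones polynomial: V(x) = x - x^2 + 2x^3 - x^4 + x^5 - x^6
<D> = -A^-12 + A^-8 - A^-4 + 2 - A^4 + A^8; writhe +4
components 1, writhe +4 (10 crossings)
3-colorings: 3 of 3^10, det 7 — not tricolorable
note: det 7 = |V(-1)|; not divisible by 3, so not tricolorable


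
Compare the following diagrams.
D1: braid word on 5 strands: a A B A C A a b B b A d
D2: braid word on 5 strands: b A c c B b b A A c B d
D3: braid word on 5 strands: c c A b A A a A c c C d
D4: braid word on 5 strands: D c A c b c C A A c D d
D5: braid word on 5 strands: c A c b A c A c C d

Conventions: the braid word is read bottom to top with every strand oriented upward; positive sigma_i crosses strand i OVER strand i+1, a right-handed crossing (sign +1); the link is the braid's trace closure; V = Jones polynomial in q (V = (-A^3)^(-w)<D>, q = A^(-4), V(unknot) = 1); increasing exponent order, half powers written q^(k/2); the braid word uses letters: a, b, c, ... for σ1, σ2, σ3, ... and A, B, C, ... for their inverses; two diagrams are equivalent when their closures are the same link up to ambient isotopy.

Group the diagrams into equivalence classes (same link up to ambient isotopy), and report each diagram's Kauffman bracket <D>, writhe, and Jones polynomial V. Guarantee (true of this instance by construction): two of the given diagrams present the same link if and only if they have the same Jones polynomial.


classes: {D1} | {D2, D3, D4, D5}
V(D1) = 1  [12 crossings, <D> = A^-6, w = -2]
D2 (bracket -A^-6 + A^-2 - A^2 + 3A^6 - A^10 + A^14 - A^18; 12 crossings at w = +2): V = -q^-3 + q^-2 - q^-1 + 3 - q + q^2 - q^3
V(D3) = -q^-3 + q^-2 - q^-1 + 3 - q + q^2 - q^3  [12 crossings, <D> = -A^-6 + A^-2 - A^2 + 3A^6 - A^10 + A^14 - A^18, w = +2]
V(D4) = -q^-3 + q^-2 - q^-1 + 3 - q + q^2 - q^3  [12 crossings, <D> = -A^-12 + A^-8 - A^-4 + 3 - A^4 + A^8 - A^12, w = 0]
D5 (bracket -A^-6 + A^-2 - A^2 + 3A^6 - A^10 + A^14 - A^18; 10 crossings at w = +2): V = -q^-3 + q^-2 - q^-1 + 3 - q + q^2 - q^3
note: comparing 5 Jones polynomials yields 2 groups


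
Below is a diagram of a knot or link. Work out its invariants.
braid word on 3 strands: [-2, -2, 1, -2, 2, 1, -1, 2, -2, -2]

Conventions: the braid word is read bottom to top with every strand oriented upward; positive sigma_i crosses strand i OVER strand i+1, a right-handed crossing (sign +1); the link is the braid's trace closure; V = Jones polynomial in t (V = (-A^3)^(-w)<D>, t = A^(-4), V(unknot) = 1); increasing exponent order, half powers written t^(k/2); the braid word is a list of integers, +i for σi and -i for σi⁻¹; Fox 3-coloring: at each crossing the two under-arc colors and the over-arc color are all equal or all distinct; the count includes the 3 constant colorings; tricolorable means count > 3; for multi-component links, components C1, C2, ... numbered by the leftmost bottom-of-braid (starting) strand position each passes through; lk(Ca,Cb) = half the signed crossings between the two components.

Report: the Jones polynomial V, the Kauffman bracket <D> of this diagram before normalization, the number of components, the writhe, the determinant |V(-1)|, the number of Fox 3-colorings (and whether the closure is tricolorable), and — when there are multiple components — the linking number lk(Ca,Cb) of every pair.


Jones polynomial: V(t) = -t^-4 + t^-3 + t^-1
<D> = A^-2 + A^6 - A^10; writhe -2
components 1, writhe -2 (10 crossings)
3-colorings: 9 of 3^10, det 3 — tricolorable
note: |V(-1)| = 3: so tricolorable, since 3 divides 3


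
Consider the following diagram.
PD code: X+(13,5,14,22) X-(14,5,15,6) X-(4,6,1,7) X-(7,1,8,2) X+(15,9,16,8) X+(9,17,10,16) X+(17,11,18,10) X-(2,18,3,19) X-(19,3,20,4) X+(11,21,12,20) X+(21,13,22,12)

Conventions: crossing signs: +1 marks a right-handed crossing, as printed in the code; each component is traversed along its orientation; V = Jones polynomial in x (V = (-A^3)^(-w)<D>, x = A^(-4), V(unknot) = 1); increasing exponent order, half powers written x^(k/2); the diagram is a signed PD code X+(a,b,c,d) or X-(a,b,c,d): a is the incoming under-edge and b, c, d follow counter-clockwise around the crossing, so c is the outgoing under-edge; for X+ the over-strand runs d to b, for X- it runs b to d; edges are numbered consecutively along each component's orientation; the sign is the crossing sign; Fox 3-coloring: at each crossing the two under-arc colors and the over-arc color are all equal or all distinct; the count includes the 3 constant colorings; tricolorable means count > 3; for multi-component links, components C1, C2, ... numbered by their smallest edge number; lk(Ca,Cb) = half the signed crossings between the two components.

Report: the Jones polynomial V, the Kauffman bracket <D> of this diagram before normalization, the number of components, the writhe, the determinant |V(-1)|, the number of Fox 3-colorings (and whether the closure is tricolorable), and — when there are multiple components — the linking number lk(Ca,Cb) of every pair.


Jones polynomial: V(x) = -x^(-7/2) + 2x^(-5/2) - 5x^(-3/2) + 6x^(-1/2) - 8x^(1/2) + 7x^(3/2) - 7x^(5/2) + 5x^(7/2) - 2x^(9/2) + x^(11/2)
<D> = -A^-19 + 2A^-15 - 5A^-11 + 7A^-7 - 7A^-3 + 8A - 6A^5 + 5A^9 - 2A^13 + A^17; writhe +1
components 2, writhe +1 (11 crossings)
linking number lk(C1,C2) = -2
3-colorings: 3 of 3^11, det 44 — not tricolorable
note: span 9 respects span(V) <= c + mu - 1 = 12 for this 2-component diagram


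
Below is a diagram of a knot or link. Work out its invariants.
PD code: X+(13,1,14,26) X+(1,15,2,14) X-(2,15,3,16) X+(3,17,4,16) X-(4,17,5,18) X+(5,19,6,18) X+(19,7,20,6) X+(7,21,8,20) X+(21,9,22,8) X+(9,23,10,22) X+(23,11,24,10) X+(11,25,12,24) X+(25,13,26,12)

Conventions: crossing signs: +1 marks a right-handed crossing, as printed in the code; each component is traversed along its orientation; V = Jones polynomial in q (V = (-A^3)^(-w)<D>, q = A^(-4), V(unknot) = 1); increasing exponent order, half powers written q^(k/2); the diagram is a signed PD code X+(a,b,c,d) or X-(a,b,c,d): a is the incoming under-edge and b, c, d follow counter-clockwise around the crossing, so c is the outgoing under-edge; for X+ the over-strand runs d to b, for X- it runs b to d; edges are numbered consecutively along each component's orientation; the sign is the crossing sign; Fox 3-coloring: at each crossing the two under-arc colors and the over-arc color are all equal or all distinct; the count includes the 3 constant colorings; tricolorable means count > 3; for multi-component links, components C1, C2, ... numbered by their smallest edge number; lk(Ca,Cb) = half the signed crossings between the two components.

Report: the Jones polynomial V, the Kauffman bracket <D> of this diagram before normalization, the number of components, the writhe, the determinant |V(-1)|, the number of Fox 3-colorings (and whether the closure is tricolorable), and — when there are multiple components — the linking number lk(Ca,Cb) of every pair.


V(q) = q^4 + q^6 - q^7 + q^8 - q^9 + q^10 - q^11 + q^12 - q^13
bracket: A^-25 - A^-21 + A^-17 - A^-13 + A^-9 - A^-5 + A^-1 - A^3 - A^11, w = +9
1 component, writhe +9, over 13 crossings
det 9, colorings 9 of 3^13 — tricolorable
observation: the span of V is 9, forcing >= 9 crossings in any diagram


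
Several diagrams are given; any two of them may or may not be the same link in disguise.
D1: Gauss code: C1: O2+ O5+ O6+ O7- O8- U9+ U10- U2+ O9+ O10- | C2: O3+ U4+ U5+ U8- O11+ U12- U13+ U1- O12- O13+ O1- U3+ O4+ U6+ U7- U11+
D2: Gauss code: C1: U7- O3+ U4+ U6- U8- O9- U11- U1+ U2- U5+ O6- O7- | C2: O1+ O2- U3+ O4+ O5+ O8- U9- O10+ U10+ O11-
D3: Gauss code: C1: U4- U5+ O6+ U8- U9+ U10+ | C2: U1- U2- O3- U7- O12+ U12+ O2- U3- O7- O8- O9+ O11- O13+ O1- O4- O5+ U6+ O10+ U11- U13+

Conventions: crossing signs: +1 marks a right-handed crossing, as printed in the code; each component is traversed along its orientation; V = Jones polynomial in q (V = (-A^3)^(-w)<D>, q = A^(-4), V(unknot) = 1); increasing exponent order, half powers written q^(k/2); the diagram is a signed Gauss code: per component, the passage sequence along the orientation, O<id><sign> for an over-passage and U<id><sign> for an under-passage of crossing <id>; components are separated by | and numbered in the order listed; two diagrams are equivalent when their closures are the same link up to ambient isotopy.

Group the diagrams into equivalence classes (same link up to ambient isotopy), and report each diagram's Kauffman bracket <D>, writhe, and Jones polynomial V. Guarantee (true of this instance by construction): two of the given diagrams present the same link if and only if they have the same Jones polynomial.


grouping into links: {D1} | {D2} | {D3}
V(D1) = -q^(1/2) - q^(3/2) - q^(5/2) + q^(9/2)  (w +3, c 13, <D> = -A^-9 + A^-1 + A^3 + A^7)
D2 (bracket A^-9 - A^-5 + 2A^-1 - A^3 + 2A^7 - A^11; 11 crossings at w = -1): V = q^(-7/2) - 2q^(-5/2) + q^(-3/2) - 2q^(-1/2) + q^(1/2) - q^(3/2)
V(D3) = q^(-7/2) - q^(-5/2) + q^(-3/2) - 2q^(-1/2) - q^(3/2)  (w -1, c 13, <D> = A^-9 + 2A^-1 - A^3 + A^7 - A^11)
key observation: comparing 3 Jones polynomials yields 3 groups


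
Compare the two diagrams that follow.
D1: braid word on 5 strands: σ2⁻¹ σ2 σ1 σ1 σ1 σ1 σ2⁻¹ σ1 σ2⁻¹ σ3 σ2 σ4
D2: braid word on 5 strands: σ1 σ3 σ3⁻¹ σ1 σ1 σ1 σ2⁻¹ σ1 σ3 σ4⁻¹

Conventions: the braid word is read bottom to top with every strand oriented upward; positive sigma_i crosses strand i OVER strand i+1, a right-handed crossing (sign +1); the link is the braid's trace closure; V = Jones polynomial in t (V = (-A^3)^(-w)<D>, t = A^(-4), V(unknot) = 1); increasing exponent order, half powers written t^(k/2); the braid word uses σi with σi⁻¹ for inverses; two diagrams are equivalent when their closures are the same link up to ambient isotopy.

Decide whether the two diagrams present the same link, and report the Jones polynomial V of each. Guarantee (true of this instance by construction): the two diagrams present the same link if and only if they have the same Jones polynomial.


same link: yes
V(D1) = t^2 + t^4 - t^5 + t^6 - t^7  [12 crossings, <D> = -A^-10 + A^-6 - A^-2 + A^2 + A^10, w = +6]
V(D2) = t^2 + t^4 - t^5 + t^6 - t^7  [10 crossings, <D> = -A^-16 + A^-12 - A^-8 + A^-4 + A^4, w = +4]
insight: one V(t) for all 2 diagrams — one class (guaranteed)


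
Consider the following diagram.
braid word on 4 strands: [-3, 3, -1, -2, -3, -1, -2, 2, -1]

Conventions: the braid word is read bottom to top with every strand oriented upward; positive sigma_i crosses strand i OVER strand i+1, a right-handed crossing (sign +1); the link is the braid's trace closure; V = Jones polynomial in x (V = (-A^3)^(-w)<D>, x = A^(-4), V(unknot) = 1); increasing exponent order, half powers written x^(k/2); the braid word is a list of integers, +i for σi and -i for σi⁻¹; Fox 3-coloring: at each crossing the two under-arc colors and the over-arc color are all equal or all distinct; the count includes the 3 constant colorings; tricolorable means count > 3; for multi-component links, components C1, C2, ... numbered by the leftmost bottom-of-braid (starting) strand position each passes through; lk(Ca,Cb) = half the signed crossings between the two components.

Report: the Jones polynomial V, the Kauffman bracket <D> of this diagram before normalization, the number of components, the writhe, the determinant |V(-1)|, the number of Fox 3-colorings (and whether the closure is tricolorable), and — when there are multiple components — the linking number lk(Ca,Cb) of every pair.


Jones polynomial: V(x) = -x^-4 + x^-3 + x^-1
<D> = -A^-11 - A^-3 + A; writhe -5
components 1, writhe -5 (9 crossings)
3-colorings: 9 of 3^9, det 3 — tricolorable
note: w = -5 shifts under R1 moves; the (-A^3)^(5) factor cancels that in V


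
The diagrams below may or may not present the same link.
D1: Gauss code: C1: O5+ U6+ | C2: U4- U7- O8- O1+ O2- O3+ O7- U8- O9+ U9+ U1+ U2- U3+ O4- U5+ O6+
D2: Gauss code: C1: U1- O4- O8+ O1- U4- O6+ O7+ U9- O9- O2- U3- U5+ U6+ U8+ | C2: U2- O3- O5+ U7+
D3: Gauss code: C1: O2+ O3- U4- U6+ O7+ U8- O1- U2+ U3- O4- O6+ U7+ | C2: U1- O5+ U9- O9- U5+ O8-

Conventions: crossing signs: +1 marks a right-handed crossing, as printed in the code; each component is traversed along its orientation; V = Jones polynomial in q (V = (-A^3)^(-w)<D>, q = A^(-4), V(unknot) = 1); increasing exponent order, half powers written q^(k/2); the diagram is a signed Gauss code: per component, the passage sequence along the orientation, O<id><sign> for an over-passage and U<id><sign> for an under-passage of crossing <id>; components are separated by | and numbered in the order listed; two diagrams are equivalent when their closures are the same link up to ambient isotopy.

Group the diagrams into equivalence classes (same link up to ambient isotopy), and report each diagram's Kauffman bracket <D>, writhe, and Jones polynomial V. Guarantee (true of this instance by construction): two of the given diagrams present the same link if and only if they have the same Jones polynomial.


grouping into links: {D1} | {D2} | {D3}
V(D1) = -q^(1/2) - q^(5/2)  (w +1, c 9, <D> = A^-7 + A)
V(D2) = -q^(-1/2) - q^(1/2)  (w -1, c 9, <D> = A^-5 + A^-1)
V(D3) = -q^(-5/2) - q^(-1/2)  [9 crossings, <D> = A^-1 + A^7, w = -1]
why: 3 classes among 3 diagrams; unequal V(q) rules out equality


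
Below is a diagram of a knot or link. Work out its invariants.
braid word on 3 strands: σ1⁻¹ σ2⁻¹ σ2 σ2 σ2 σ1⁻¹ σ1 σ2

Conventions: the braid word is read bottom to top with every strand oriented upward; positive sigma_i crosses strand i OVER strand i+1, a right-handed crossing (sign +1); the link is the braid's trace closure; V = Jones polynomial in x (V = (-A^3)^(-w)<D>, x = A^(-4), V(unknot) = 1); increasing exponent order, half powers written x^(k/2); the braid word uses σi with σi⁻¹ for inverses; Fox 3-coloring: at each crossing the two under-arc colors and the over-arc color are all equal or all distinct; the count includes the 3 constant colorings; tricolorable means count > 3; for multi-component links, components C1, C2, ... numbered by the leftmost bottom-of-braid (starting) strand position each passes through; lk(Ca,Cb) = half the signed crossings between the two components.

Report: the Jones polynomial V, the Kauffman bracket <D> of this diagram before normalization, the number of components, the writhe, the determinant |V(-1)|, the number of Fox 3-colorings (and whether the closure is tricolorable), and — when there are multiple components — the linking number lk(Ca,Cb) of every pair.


Jones polynomial: V(x) = x + x^3 - x^4
<D> = -A^-10 + A^-6 + A^2; writhe +2
components 1, writhe +2 (8 crossings)
3-colorings: 9 of 3^8, det 3 — tricolorable
note: det 3 = |V(-1)|; divisible by 3, so tricolorable


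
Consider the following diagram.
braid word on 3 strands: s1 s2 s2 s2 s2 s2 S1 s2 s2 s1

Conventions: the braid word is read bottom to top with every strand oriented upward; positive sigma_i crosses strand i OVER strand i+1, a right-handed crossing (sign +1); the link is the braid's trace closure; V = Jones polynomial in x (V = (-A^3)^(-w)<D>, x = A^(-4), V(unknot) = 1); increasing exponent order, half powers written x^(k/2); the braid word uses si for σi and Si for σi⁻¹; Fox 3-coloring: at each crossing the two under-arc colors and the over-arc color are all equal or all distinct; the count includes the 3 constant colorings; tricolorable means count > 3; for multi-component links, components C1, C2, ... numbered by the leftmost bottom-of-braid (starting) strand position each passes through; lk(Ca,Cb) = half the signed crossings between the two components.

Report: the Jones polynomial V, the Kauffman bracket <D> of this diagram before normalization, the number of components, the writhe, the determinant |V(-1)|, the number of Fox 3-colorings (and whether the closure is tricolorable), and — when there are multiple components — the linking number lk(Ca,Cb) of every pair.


V = x^3 - x^4 + 3x^5 - 3x^6 + 4x^7 - 5x^8 + 4x^9 - 3x^10 + 2x^11 - x^12
<D> = -A^-24 + 2A^-20 - 3A^-16 + 4A^-12 - 5A^-8 + 4A^-4 - 3 + 3A^4 - A^8 + A^12 (w = +8)
1 component over 10 crossings, w = +8
9 Fox colorings among 3^10, |V(-1)| = 27: tricolorable
why: |V(-1)| = 27: so tricolorable, since 3 divides 27


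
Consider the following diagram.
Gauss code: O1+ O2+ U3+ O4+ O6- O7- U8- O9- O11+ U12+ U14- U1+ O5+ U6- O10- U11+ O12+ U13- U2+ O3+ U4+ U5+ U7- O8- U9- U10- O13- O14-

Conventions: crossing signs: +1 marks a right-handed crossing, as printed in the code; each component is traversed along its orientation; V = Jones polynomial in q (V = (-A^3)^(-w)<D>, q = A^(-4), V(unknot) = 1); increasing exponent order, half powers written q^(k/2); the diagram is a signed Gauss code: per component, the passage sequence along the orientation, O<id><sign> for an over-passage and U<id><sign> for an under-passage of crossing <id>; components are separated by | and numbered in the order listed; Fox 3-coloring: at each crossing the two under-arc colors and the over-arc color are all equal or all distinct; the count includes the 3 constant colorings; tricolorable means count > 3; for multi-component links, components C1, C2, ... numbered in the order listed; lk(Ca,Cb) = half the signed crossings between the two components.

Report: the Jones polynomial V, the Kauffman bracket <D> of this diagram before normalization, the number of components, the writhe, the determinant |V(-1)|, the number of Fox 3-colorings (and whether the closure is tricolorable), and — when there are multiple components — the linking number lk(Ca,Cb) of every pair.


V = -q^-3 + 2q^-2 - 2q^-1 + 3 - 2q + 2q^2 - q^3
<D> = -A^-12 + 2A^-8 - 2A^-4 + 3 - 2A^4 + 2A^8 - A^12 (w = 0)
1 component over 14 crossings, w = 0
3 Fox colorings among 3^14, |V(-1)| = 13: not tricolorable
why: V is palindromic (span 6, det 13): q -> 1/q fixes it; necessary, not sufficient, for amphichirality


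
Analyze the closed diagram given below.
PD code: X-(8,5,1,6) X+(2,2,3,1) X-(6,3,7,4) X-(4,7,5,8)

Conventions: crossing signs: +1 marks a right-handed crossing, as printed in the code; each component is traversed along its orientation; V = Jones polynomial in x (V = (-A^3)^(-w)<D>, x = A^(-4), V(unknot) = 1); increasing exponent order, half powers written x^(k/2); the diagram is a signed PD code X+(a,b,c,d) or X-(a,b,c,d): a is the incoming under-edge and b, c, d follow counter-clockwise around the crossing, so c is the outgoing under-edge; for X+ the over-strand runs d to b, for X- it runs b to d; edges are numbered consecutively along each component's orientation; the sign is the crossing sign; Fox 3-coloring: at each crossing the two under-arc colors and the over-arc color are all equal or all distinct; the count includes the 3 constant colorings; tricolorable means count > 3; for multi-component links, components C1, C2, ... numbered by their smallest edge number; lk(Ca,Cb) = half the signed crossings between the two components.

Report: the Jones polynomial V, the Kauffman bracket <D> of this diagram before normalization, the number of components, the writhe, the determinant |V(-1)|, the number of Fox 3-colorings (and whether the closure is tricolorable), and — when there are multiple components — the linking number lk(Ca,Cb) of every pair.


V(x) = -x^-4 + x^-3 + x^-1
bracket: A^-2 + A^6 - A^10, w = -2
1 component, writhe -2, over 4 crossings
det 3, colorings 9 of 3^4 — tricolorable
observation: V spans 3 powers of x: at least 3 crossings in any diagram
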